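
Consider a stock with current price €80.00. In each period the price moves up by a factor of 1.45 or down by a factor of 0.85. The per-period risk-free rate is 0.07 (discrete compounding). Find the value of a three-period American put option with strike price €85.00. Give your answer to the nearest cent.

€10.21

Risk-neutral probability p = (1 + 0.07 − 0.85)/(1.45 − 0.85) = 0.2200/0.6000 = 0.3667
Terminal stock prices: S_uuu = 243.9, S_uud = 143, S_udd = 83.81, S_ddd = 49.13
Terminal payoffs (K − S): max(-158.9, 0) = 0, max(-57.97, 0) = 0, max(1.19, 0) = 1.19, max(35.87, 0) = 35.87
Node uu (S = 168.2): continuation = 1/1.07·[0.3667·0.0000 + 0.6333·0.0000] = 0.0000; exercise value = 0.0000 ≤ continuation, so V_uu = 0.0000
Node ud (S = 98.6): continuation = 1/1.07·[0.3667·0.0000 + 0.6333·1.1900] = 0.7044; exercise value = 0.0000 ≤ continuation, so V_ud = 0.7044
Node dd (S = 57.8): continuation = 1/1.07·[0.3667·1.1900 + 0.6333·35.8700] = 21.6393; exercise value = 27.2000 > continuation, so V_dd = 27.2000 (exercise)
Node u (S = 116): continuation = 1/1.07·[0.3667·0.0000 + 0.6333·0.7044] = 0.4169; exercise value = 0.0000 ≤ continuation, so V_u = 0.4169
Node d (S = 68): continuation = 1/1.07·[0.3667·0.7044 + 0.6333·27.2000] = 16.3411; exercise value = 17.0000 > continuation, so V_d = 17.0000 (exercise)
Node 0 (S = 80): continuation = 1/1.07·[0.3667·0.4169 + 0.6333·17.0000] = 10.2052; exercise value = 5.0000 ≤ continuation, so V_0 = 10.2052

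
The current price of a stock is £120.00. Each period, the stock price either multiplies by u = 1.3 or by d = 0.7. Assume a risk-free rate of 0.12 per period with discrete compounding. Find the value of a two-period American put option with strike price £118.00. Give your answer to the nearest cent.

Risk-neutral probability p = (1 + 0.12 − 0.7)/(1.3 − 0.7) = 0.4200/0.6000 = 0.7000
Terminal stock prices: S_uu = 202.8, S_ud = 109.2, S_dd = 58.8
Terminal payoffs (K − S): max(-84.8, 0) = 0, max(8.8, 0) = 8.8, max(59.2, 0) = 59.2
Node u (S = 156): continuation = 1/1.12·[0.7000·0.0000 + 0.3000·8.8000] = 2.3571; exercise value = 0.0000 ≤ continuation, so V_u = 2.3571
Node d (S = 84): continuation = 1/1.12·[0.7000·8.8000 + 0.3000·59.2000] = 21.3571; exercise value = 34.0000 > continuation, so V_d = 34.0000 (exercise)
Node 0 (S = 120): continuation = 1/1.12·[0.7000·2.3571 + 0.3000·34.0000] = 10.5804; exercise value = 0.0000 ≤ continuation, so V_0 = 10.5804

£10.58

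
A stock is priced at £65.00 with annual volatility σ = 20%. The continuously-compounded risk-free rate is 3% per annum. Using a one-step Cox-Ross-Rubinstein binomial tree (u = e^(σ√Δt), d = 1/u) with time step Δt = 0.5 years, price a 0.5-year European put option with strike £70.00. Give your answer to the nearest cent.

CRR parameters: u = e^(σ√Δt) = e^(0.2·√0.5) = 1.1519, d = 1/u = 0.8681
Per-period rate: rΔt = 0.03·0.5 = 0.015, so R = e^0.015 = 1.0151
Risk-neutral probability p = (e^0.015 − 0.8681)/(1.1519 − 0.8681) = 0.1470/0.2838 = 0.5180
Terminal stock prices: S_u = 74.87, S_d = 56.43
Terminal payoffs (K − S): max(-4.874, 0) = 0, max(13.57, 0) = 13.57
Node 0 (S = 65): V_0 = e^(−0.015)·[0.5180·0.0000 + 0.4820·13.5720] = 6.4449

£6.44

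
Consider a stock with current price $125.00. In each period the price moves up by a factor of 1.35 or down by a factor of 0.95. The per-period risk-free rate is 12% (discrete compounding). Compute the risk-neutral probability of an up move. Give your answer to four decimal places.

Risk-neutral probability p = (1 + 0.12 − 0.95)/(1.35 − 0.95) = 0.1700/0.4000 = 0.4250

p = 0.4250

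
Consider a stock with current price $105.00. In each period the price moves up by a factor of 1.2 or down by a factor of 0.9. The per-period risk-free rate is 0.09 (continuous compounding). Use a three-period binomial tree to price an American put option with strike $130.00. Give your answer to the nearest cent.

$25.00

Risk-neutral probability p = (e^0.09 − 0.9)/(1.2 − 0.9) = 0.1942/0.3000 = 0.6472
Terminal stock prices: S_uuu = 181.4, S_uud = 136.1, S_udd = 102.1, S_ddd = 76.55
Terminal payoffs (K − S): max(-51.44, 0) = 0, max(-6.08, 0) = 0, max(27.94, 0) = 27.94, max(53.45, 0) = 53.45
Node uu (S = 151.2): continuation = e^(−0.09)·[0.6472·0.0000 + 0.3528·0.0000] = 0.0000; exercise value = 0.0000 ≤ continuation, so V_uu = 0.0000
Node ud (S = 113.4): continuation = e^(−0.09)·[0.6472·0.0000 + 0.3528·27.9400] = 9.0076; exercise value = 16.6000 > continuation, so V_ud = 16.6000 (exercise)
Node dd (S = 85.05): continuation = e^(−0.09)·[0.6472·27.9400 + 0.3528·53.4550] = 33.7611; exercise value = 44.9500 > continuation, so V_dd = 44.9500 (exercise)
Node u (S = 126): continuation = e^(−0.09)·[0.6472·0.0000 + 0.3528·16.6000] = 5.3517; exercise value = 4.0000 ≤ continuation, so V_u = 5.3517
Node d (S = 94.5): continuation = e^(−0.09)·[0.6472·16.6000 + 0.3528·44.9500] = 24.3111; exercise value = 35.5000 > continuation, so V_d = 35.5000 (exercise)
Node 0 (S = 105): continuation = e^(−0.09)·[0.6472·5.3517 + 0.3528·35.5000] = 14.6106; exercise value = 25.0000 > continuation, so V_0 = 25.0000 (exercise)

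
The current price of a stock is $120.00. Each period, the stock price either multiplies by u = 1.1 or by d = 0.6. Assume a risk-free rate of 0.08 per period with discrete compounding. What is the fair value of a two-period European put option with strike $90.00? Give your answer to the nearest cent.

$0.78

Risk-neutral probability p = (1 + 0.08 − 0.6)/(1.1 − 0.6) = 0.4800/0.5000 = 0.9600
Terminal stock prices: S_uu = 145.2, S_ud = 79.2, S_dd = 43.2
Terminal payoffs (K − S): max(-55.2, 0) = 0, max(10.8, 0) = 10.8, max(46.8, 0) = 46.8
Node u (S = 132): V_u = 1/1.08·[0.9600·0.0000 + 0.0400·10.8000] = 0.4000
Node d (S = 72): V_d = 1/1.08·[0.9600·10.8000 + 0.0400·46.8000] = 11.3333
Node 0 (S = 120): V_0 = 1/1.08·[0.9600·0.4000 + 0.0400·11.3333] = 0.7753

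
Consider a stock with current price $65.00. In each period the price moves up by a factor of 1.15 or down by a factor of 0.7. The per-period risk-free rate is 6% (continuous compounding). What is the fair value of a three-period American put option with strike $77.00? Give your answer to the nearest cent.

$12.00

Risk-neutral probability p = (e^0.06 − 0.7)/(1.15 − 0.7) = 0.3618/0.4500 = 0.8041
Terminal stock prices: S_uuu = 98.86, S_uud = 60.17, S_udd = 36.63, S_ddd = 22.29
Terminal payoffs (K − S): max(-21.86, 0) = 0, max(16.83, 0) = 16.83, max(40.37, 0) = 40.37, max(54.71, 0) = 54.71
Node uu (S = 85.96): continuation = e^(−0.06)·[0.8041·0.0000 + 0.1959·16.8263] = 3.1046; exercise value = 0.0000 ≤ continuation, so V_uu = 3.1046
Node ud (S = 52.32): continuation = e^(−0.06)·[0.8041·16.8263 + 0.1959·40.3725] = 20.1909; exercise value = 24.6750 > continuation, so V_ud = 24.6750 (exercise)
Node dd (S = 31.85): continuation = e^(−0.06)·[0.8041·40.3725 + 0.1959·54.7050] = 40.6659; exercise value = 45.1500 > continuation, so V_dd = 45.1500 (exercise)
Node u (S = 74.75): continuation = e^(−0.06)·[0.8041·3.1046 + 0.1959·24.6750] = 6.9037; exercise value = 2.2500 ≤ continuation, so V_u = 6.9037
Node d (S = 45.5): continuation = e^(−0.06)·[0.8041·24.6750 + 0.1959·45.1500] = 27.0159; exercise value = 31.5000 > continuation, so V_d = 31.5000 (exercise)
Node 0 (S = 65): continuation = e^(−0.06)·[0.8041·6.9037 + 0.1959·31.5000] = 11.0399; exercise value = 12.0000 > continuation, so V_0 = 12.0000 (exercise)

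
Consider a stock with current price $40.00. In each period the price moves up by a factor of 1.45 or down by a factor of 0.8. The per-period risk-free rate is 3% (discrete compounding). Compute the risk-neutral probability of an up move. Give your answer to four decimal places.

p = 0.3538

Risk-neutral probability p = (1 + 0.03 − 0.8)/(1.45 − 0.8) = 0.2300/0.6500 = 0.3538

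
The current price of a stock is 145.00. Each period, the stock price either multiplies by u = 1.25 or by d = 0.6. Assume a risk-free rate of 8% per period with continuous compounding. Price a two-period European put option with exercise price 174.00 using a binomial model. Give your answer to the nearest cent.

28.03

Risk-neutral probability p = (e^0.08 − 0.6)/(1.25 − 0.6) = 0.4833/0.6500 = 0.7435
Terminal stock prices: S_uu = 226.6, S_ud = 108.8, S_dd = 52.2
Terminal payoffs (K − S): max(-52.56, 0) = 0, max(65.25, 0) = 65.25, max(121.8, 0) = 121.8
Node u (S = 181.2): V_u = e^(−0.08)·[0.7435·0.0000 + 0.2565·65.2500] = 15.4487
Node d (S = 87): V_d = e^(−0.08)·[0.7435·65.2500 + 0.2565·121.8000] = 73.6222
Node 0 (S = 145): V_0 = e^(−0.08)·[0.7435·15.4487 + 0.2565·73.6222] = 28.0343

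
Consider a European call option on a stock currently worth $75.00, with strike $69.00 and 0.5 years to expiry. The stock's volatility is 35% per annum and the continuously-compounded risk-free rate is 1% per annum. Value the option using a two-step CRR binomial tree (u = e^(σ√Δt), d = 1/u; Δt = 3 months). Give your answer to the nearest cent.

CRR parameters: u = e^(σ√Δt) = e^(0.35·√0.25) = 1.1912, d = 1/u = 0.8395
Per-period rate: rΔt = 0.01·0.25 = 0.0025, so R = e^0.0025 = 1.0025
Risk-neutral probability p = (e^0.0025 − 0.8395)/(1.1912 − 0.8395) = 0.1630/0.3518 = 0.4635
Terminal stock prices: S_uu = 106.4, S_ud = 75, S_dd = 52.85
Terminal payoffs (S − K): max(37.43, 0) = 37.43, max(6, 0) = 6, max(-16.15, 0) = 0
Node u (S = 89.34): V_u = e^(−0.0025)·[0.4635·37.4301 + 0.5365·6.0000] = 20.5158
Node d (S = 62.96): V_d = e^(−0.0025)·[0.4635·6.0000 + 0.5365·0.0000] = 2.7739
Node 0 (S = 75): V_0 = e^(−0.0025)·[0.4635·20.5158 + 0.5365·2.7739] = 10.9694

$10.97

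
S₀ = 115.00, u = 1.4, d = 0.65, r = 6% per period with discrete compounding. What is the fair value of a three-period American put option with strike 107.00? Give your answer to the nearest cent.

18.04

Risk-neutral probability p = (1 + 0.06 − 0.65)/(1.4 − 0.65) = 0.4100/0.7500 = 0.5467
Terminal stock prices: S_uuu = 315.6, S_uud = 146.5, S_udd = 68.02, S_ddd = 31.58
Terminal payoffs (K − S): max(-208.6, 0) = 0, max(-39.51, 0) = 0, max(38.98, 0) = 38.98, max(75.42, 0) = 75.42
Node uu (S = 225.4): continuation = 1/1.06·[0.5467·0.0000 + 0.4533·0.0000] = 0.0000; exercise value = 0.0000 ≤ continuation, so V_uu = 0.0000
Node ud (S = 104.7): continuation = 1/1.06·[0.5467·0.0000 + 0.4533·38.9775] = 16.6696; exercise value = 2.3500 ≤ continuation, so V_ud = 16.6696
Node dd (S = 48.59): continuation = 1/1.06·[0.5467·38.9775 + 0.4533·75.4181] = 52.3559; exercise value = 58.4125 > continuation, so V_dd = 58.4125 (exercise)
Node u (S = 161): continuation = 1/1.06·[0.5467·0.0000 + 0.4533·16.6696] = 7.1291; exercise value = 0.0000 ≤ continuation, so V_u = 7.1291
Node d (S = 74.75): continuation = 1/1.06·[0.5467·16.6696 + 0.4533·58.4125] = 33.5784; exercise value = 32.2500 ≤ continuation, so V_d = 33.5784
Node 0 (S = 115): continuation = 1/1.06·[0.5467·7.1291 + 0.4533·33.5784] = 18.0372; exercise value = 0.0000 ≤ continuation, so V_0 = 18.0372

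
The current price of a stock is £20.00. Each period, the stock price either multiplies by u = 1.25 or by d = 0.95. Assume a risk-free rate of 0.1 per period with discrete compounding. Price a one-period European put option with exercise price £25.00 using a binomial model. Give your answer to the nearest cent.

Risk-neutral probability p = (1 + 0.1 − 0.95)/(1.25 − 0.95) = 0.1500/0.3000 = 0.5000
Terminal stock prices: S_u = 25, S_d = 19
Terminal payoffs (K − S): max(0, 0) = 0, max(6, 0) = 6
Node 0 (S = 20): V_0 = 1/1.1·[0.5000·0.0000 + 0.5000·6.0000] = 2.7273

£2.73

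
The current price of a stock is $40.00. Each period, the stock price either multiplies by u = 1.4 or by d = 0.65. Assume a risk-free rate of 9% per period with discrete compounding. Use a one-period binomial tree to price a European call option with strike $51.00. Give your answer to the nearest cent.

Risk-neutral probability p = (1 + 0.09 − 0.65)/(1.4 − 0.65) = 0.4400/0.7500 = 0.5867
Terminal stock prices: S_u = 56, S_d = 26
Terminal payoffs (S − K): max(5, 0) = 5, max(-25, 0) = 0
Node 0 (S = 40): V_0 = 1/1.09·[0.5867·5.0000 + 0.4133·0.0000] = 2.6911

$2.69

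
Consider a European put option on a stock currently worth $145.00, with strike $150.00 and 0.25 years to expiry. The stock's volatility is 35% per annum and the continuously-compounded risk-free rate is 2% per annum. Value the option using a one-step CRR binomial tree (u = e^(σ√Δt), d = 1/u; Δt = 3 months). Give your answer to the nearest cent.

$14.90

CRR parameters: u = e^(σ√Δt) = e^(0.35·√0.25) = 1.1912, d = 1/u = 0.8395
Per-period rate: rΔt = 0.02·0.25 = 0.005, so R = e^0.005 = 1.0050
Risk-neutral probability p = (e^0.005 − 0.8395)/(1.1912 − 0.8395) = 0.1656/0.3518 = 0.4706
Terminal stock prices: S_u = 172.7, S_d = 121.7
Terminal payoffs (K − S): max(-22.73, 0) = 0, max(28.28, 0) = 28.28
Node 0 (S = 145): V_0 = e^(−0.005)·[0.4706·0.0000 + 0.5294·28.2787] = 14.8958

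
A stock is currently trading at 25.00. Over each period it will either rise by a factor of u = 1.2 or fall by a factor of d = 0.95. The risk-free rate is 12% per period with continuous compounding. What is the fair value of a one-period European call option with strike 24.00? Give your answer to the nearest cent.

Risk-neutral probability p = (e^0.12 − 0.95)/(1.2 − 0.95) = 0.1775/0.2500 = 0.7100
Terminal stock prices: S_u = 30, S_d = 23.75
Terminal payoffs (S − K): max(6, 0) = 6, max(-0.25, 0) = 0
Node 0 (S = 25): V_0 = e^(−0.12)·[0.7100·6.0000 + 0.2900·0.0000] = 3.7782

3.78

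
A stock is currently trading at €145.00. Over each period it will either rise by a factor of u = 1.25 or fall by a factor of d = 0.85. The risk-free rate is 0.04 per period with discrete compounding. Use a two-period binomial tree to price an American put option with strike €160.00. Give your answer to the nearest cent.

Risk-neutral probability p = (1 + 0.04 − 0.85)/(1.25 − 0.85) = 0.1900/0.4000 = 0.4750
Terminal stock prices: S_uu = 226.6, S_ud = 154.1, S_dd = 104.8
Terminal payoffs (K − S): max(-66.56, 0) = 0, max(5.938, 0) = 5.938, max(55.24, 0) = 55.24
Node u (S = 181.2): continuation = 1/1.04·[0.4750·0.0000 + 0.5250·5.9375] = 2.9973; exercise value = 0.0000 ≤ continuation, so V_u = 2.9973
Node d (S = 123.2): continuation = 1/1.04·[0.4750·5.9375 + 0.5250·55.2375] = 30.5962; exercise value = 36.7500 > continuation, so V_d = 36.7500 (exercise)
Node 0 (S = 145): continuation = 1/1.04·[0.4750·2.9973 + 0.5250·36.7500] = 19.9206; exercise value = 15.0000 ≤ continuation, so V_0 = 19.9206

€19.92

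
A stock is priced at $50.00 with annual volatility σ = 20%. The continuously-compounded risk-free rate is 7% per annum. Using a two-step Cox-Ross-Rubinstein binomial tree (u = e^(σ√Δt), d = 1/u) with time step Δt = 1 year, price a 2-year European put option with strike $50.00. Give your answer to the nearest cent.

CRR parameters: u = e^(σ√Δt) = e^(0.2·√1) = 1.2214, d = 1/u = 0.8187
Per-period rate: rΔt = 0.07·1 = 0.07, so R = e^0.07 = 1.0725
Risk-neutral probability p = (e^0.07 − 0.8187)/(1.2214 − 0.8187) = 0.2538/0.4027 = 0.6302
Terminal stock prices: S_uu = 74.59, S_ud = 50, S_dd = 33.52
Terminal payoffs (K − S): max(-24.59, 0) = 0, max(0, 0) = 0, max(16.48, 0) = 16.48
Node u (S = 61.07): V_u = e^(−0.07)·[0.6302·0.0000 + 0.3698·0.0000] = 0.0000
Node d (S = 40.94): V_d = e^(−0.07)·[0.6302·0.0000 + 0.3698·16.4840] = 5.6832
Node 0 (S = 50): V_0 = e^(−0.07)·[0.6302·0.0000 + 0.3698·5.6832] = 1.9594

$1.96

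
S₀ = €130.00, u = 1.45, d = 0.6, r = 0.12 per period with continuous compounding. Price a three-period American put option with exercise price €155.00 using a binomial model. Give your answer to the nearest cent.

Risk-neutral probability p = (e^0.12 − 0.6)/(1.45 − 0.6) = 0.5275/0.8500 = 0.6206
Terminal stock prices: S_uuu = 396.3, S_uud = 164, S_udd = 67.86, S_ddd = 28.08
Terminal payoffs (K − S): max(-241.3, 0) = 0, max(-8.995, 0) = 0, max(87.14, 0) = 87.14, max(126.9, 0) = 126.9
Node uu (S = 273.3): continuation = e^(−0.12)·[0.6206·0.0000 + 0.3794·0.0000] = 0.0000; exercise value = 0.0000 ≤ continuation, so V_uu = 0.0000
Node ud (S = 113.1): continuation = e^(−0.12)·[0.6206·0.0000 + 0.3794·87.1400] = 29.3236; exercise value = 41.9000 > continuation, so V_ud = 41.9000 (exercise)
Node dd (S = 46.8): continuation = e^(−0.12)·[0.6206·87.1400 + 0.3794·126.9200] = 90.6727; exercise value = 108.2000 > continuation, so V_dd = 108.2000 (exercise)
Node u (S = 188.5): continuation = e^(−0.12)·[0.6206·0.0000 + 0.3794·41.9000] = 14.0998; exercise value = 0.0000 ≤ continuation, so V_u = 14.0998
Node d (S = 78): continuation = e^(−0.12)·[0.6206·41.9000 + 0.3794·108.2000] = 59.4727; exercise value = 77.0000 > continuation, so V_d = 77.0000 (exercise)
Node 0 (S = 130): continuation = e^(−0.12)·[0.6206·14.0998 + 0.3794·77.0000] = 33.6720; exercise value = 25.0000 ≤ continuation, so V_0 = 33.6720

€33.67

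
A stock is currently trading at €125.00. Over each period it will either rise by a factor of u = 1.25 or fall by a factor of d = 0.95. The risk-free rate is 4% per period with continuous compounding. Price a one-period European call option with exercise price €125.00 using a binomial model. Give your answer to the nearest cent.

€9.09

Risk-neutral probability p = (e^0.04 − 0.95)/(1.25 − 0.95) = 0.0908/0.3000 = 0.3027
Terminal stock prices: S_u = 156.2, S_d = 118.8
Terminal payoffs (S − K): max(31.25, 0) = 31.25, max(-6.25, 0) = 0
Node 0 (S = 125): V_0 = e^(−0.04)·[0.3027·31.2500 + 0.6973·0.0000] = 9.0885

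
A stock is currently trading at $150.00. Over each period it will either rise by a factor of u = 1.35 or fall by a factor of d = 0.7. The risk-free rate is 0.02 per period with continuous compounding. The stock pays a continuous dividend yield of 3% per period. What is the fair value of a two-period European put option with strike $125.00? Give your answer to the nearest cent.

Per-period risk-free factor R = e^0.02 = 1.0202; dividend-adjusted growth = e^(0.02−0.03) = 0.9900.
Risk-neutral probability p = (0.9900 − 0.7)/(1.35 − 0.7) = 0.2900/0.6500 = 0.4462
Terminal stock prices: S_uu = 273.4, S_ud = 141.8, S_dd = 73.5
Terminal payoffs (K − S): max(-148.4, 0) = 0, max(-16.75, 0) = 0, max(51.5, 0) = 51.5
Node u (S = 202.5): V_u = e^(−0.02)·[0.4462·0.0000 + 0.5538·0.0000] = 0.0000
Node d (S = 105): V_d = e^(−0.02)·[0.4462·0.0000 + 0.5538·51.5000] = 27.9544
Node 0 (S = 150): V_0 = e^(−0.02)·[0.4462·0.0000 + 0.5538·27.9544] = 15.1738

$15.17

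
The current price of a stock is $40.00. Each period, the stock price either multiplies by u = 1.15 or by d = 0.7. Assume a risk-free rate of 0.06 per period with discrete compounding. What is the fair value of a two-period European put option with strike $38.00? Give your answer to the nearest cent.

Risk-neutral probability p = (1 + 0.06 − 0.7)/(1.15 − 0.7) = 0.3600/0.4500 = 0.8000
Terminal stock prices: S_uu = 52.9, S_ud = 32.2, S_dd = 19.6
Terminal payoffs (K − S): max(-14.9, 0) = 0, max(5.8, 0) = 5.8, max(18.4, 0) = 18.4
Node u (S = 46): V_u = 1/1.06·[0.8000·0.0000 + 0.2000·5.8000] = 1.0943
Node d (S = 28): V_d = 1/1.06·[0.8000·5.8000 + 0.2000·18.4000] = 7.8491
Node 0 (S = 40): V_0 = 1/1.06·[0.8000·1.0943 + 0.2000·7.8491] = 2.3069

$2.31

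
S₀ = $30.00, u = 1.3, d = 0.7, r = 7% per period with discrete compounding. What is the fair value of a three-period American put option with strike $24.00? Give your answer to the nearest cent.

$1.92

Risk-neutral probability p = (1 + 0.07 − 0.7)/(1.3 − 0.7) = 0.3700/0.6000 = 0.6167
Terminal stock prices: S_uuu = 65.91, S_uud = 35.49, S_udd = 19.11, S_ddd = 10.29
Terminal payoffs (K − S): max(-41.91, 0) = 0, max(-11.49, 0) = 0, max(4.89, 0) = 4.89, max(13.71, 0) = 13.71
Node uu (S = 50.7): continuation = 1/1.07·[0.6167·0.0000 + 0.3833·0.0000] = 0.0000; exercise value = 0.0000 ≤ continuation, so V_uu = 0.0000
Node ud (S = 27.3): continuation = 1/1.07·[0.6167·0.0000 + 0.3833·4.8900] = 1.7519; exercise value = 0.0000 ≤ continuation, so V_ud = 1.7519
Node dd (S = 14.7): continuation = 1/1.07·[0.6167·4.8900 + 0.3833·13.7100] = 7.7299; exercise value = 9.3000 > continuation, so V_dd = 9.3000 (exercise)
Node u (S = 39): continuation = 1/1.07·[0.6167·0.0000 + 0.3833·1.7519] = 0.6276; exercise value = 0.0000 ≤ continuation, so V_u = 0.6276
Node d (S = 21): continuation = 1/1.07·[0.6167·1.7519 + 0.3833·9.3000] = 4.3414; exercise value = 3.0000 ≤ continuation, so V_d = 4.3414
Node 0 (S = 30): continuation = 1/1.07·[0.6167·0.6276 + 0.3833·4.3414] = 1.9170; exercise value = 0.0000 ≤ continuation, so V_0 = 1.9170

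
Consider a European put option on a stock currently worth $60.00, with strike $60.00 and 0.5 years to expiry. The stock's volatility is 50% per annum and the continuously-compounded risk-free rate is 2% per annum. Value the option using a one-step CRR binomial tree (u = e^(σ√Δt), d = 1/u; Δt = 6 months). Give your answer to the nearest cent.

CRR parameters: u = e^(σ√Δt) = e^(0.5·√0.5) = 1.4241, d = 1/u = 0.7022
Per-period rate: rΔt = 0.02·0.5 = 0.01, so R = e^0.01 = 1.0101
Risk-neutral probability p = (e^0.01 − 0.7022)/(1.4241 − 0.7022) = 0.3079/0.7219 = 0.4264
Terminal stock prices: S_u = 85.45, S_d = 42.13
Terminal payoffs (K − S): max(-25.45, 0) = 0, max(17.87, 0) = 17.87
Node 0 (S = 60): V_0 = e^(−0.01)·[0.4264·0.0000 + 0.5736·17.8687] = 10.1467

$10.15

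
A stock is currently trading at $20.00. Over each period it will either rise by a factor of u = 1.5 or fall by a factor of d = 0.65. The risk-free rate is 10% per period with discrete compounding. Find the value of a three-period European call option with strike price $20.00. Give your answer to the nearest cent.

Risk-neutral probability p = (1 + 0.1 − 0.65)/(1.5 − 0.65) = 0.4500/0.8500 = 0.5294
Terminal stock prices: S_uuu = 67.5, S_uud = 29.25, S_udd = 12.68, S_ddd = 5.492
Terminal payoffs (S − K): max(47.5, 0) = 47.5, max(9.25, 0) = 9.25, max(-7.325, 0) = 0, max(-14.51, 0) = 0
Node uu (S = 45): V_uu = 1/1.1·[0.5294·47.5000 + 0.4706·9.2500] = 26.8182
Node ud (S = 19.5): V_ud = 1/1.1·[0.5294·9.2500 + 0.4706·0.0000] = 4.4519
Node dd (S = 8.45): V_dd = 1/1.1·[0.5294·0.0000 + 0.4706·0.0000] = 0.0000
Node u (S = 30): V_u = 1/1.1·[0.5294·26.8182 + 0.4706·4.4519] = 14.8117
Node d (S = 13): V_d = 1/1.1·[0.5294·4.4519 + 0.4706·0.0000] = 2.1426
Node 0 (S = 20): V_0 = 1/1.1·[0.5294·14.8117 + 0.4706·2.1426] = 8.0452

$8.05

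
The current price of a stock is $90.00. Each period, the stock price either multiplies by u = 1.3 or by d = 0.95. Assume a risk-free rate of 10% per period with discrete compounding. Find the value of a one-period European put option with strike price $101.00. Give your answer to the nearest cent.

Risk-neutral probability p = (1 + 0.1 − 0.95)/(1.3 − 0.95) = 0.1500/0.3500 = 0.4286
Terminal stock prices: S_u = 117, S_d = 85.5
Terminal payoffs (K − S): max(-16, 0) = 0, max(15.5, 0) = 15.5
Node 0 (S = 90): V_0 = 1/1.1·[0.4286·0.0000 + 0.5714·15.5000] = 8.0519

$8.05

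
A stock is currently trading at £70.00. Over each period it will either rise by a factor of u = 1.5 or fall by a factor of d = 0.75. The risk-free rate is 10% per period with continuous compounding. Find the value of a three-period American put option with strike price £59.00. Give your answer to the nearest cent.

£4.45

Risk-neutral probability p = (e^0.1 − 0.75)/(1.5 − 0.75) = 0.3552/0.7500 = 0.4736
Terminal stock prices: S_uuu = 236.2, S_uud = 118.1, S_udd = 59.06, S_ddd = 29.53
Terminal payoffs (K − S): max(-177.2, 0) = 0, max(-59.12, 0) = 0, max(-0.0625, 0) = 0, max(29.47, 0) = 29.47
Node uu (S = 157.5): continuation = e^(−0.1)·[0.4736·0.0000 + 0.5264·0.0000] = 0.0000; exercise value = 0.0000 ≤ continuation, so V_uu = 0.0000
Node ud (S = 78.75): continuation = e^(−0.1)·[0.4736·0.0000 + 0.5264·0.0000] = 0.0000; exercise value = 0.0000 ≤ continuation, so V_ud = 0.0000
Node dd (S = 39.38): continuation = e^(−0.1)·[0.4736·0.0000 + 0.5264·29.4688] = 14.0372; exercise value = 19.6250 > continuation, so V_dd = 19.6250 (exercise)
Node u (S = 105): continuation = e^(−0.1)·[0.4736·0.0000 + 0.5264·0.0000] = 0.0000; exercise value = 0.0000 ≤ continuation, so V_u = 0.0000
Node d (S = 52.5): continuation = e^(−0.1)·[0.4736·0.0000 + 0.5264·19.6250] = 9.3482; exercise value = 6.5000 ≤ continuation, so V_d = 9.3482
Node 0 (S = 70): continuation = e^(−0.1)·[0.4736·0.0000 + 0.5264·9.3482] = 4.4529; exercise value = 0.0000 ≤ continuation, so V_0 = 4.4529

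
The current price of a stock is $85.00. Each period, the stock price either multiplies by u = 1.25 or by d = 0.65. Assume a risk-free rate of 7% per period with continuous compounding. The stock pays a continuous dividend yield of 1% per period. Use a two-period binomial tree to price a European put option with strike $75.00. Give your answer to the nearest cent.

Per-period risk-free factor R = e^0.07 = 1.0725; dividend-adjusted growth = e^(0.07−0.01) = 1.0618.
Risk-neutral probability p = (1.0618 − 0.65)/(1.25 − 0.65) = 0.4118/0.6000 = 0.6864
Terminal stock prices: S_uu = 132.8, S_ud = 69.06, S_dd = 35.91
Terminal payoffs (K − S): max(-57.81, 0) = 0, max(5.938, 0) = 5.938, max(39.09, 0) = 39.09
Node u (S = 106.2): V_u = e^(−0.07)·[0.6864·0.0000 + 0.3136·5.9375] = 1.7361
Node d (S = 55.25): V_d = e^(−0.07)·[0.6864·5.9375 + 0.3136·39.0875] = 15.2293
Node 0 (S = 85): V_0 = e^(−0.07)·[0.6864·1.7361 + 0.3136·15.2293] = 5.5642

$5.56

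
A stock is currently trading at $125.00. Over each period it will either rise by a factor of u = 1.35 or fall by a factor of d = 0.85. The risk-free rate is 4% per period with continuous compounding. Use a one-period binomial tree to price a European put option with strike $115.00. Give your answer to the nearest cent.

Risk-neutral probability p = (e^0.04 − 0.85)/(1.35 − 0.85) = 0.1908/0.5000 = 0.3816
Terminal stock prices: S_u = 168.8, S_d = 106.2
Terminal payoffs (K − S): max(-53.75, 0) = 0, max(8.75, 0) = 8.75
Node 0 (S = 125): V_0 = e^(−0.04)·[0.3816·0.0000 + 0.6184·8.7500] = 5.1987

$5.20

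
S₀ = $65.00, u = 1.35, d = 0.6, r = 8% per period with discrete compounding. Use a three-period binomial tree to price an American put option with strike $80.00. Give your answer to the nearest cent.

$20.11

Risk-neutral probability p = (1 + 0.08 − 0.6)/(1.35 − 0.6) = 0.4800/0.7500 = 0.6400
Terminal stock prices: S_uuu = 159.9, S_uud = 71.08, S_udd = 31.59, S_ddd = 14.04
Terminal payoffs (K − S): max(-79.92, 0) = 0, max(8.922, 0) = 8.922, max(48.41, 0) = 48.41, max(65.96, 0) = 65.96
Node uu (S = 118.5): continuation = 1/1.08·[0.6400·0.0000 + 0.3600·8.9225] = 2.9742; exercise value = 0.0000 ≤ continuation, so V_uu = 2.9742
Node ud (S = 52.65): continuation = 1/1.08·[0.6400·8.9225 + 0.3600·48.4100] = 21.4241; exercise value = 27.3500 > continuation, so V_ud = 27.3500 (exercise)
Node dd (S = 23.4): continuation = 1/1.08·[0.6400·48.4100 + 0.3600·65.9600] = 50.6741; exercise value = 56.6000 > continuation, so V_dd = 56.6000 (exercise)
Node u (S = 87.75): continuation = 1/1.08·[0.6400·2.9742 + 0.3600·27.3500] = 10.8791; exercise value = 0.0000 ≤ continuation, so V_u = 10.8791
Node d (S = 39): continuation = 1/1.08·[0.6400·27.3500 + 0.3600·56.6000] = 35.0741; exercise value = 41.0000 > continuation, so V_d = 41.0000 (exercise)
Node 0 (S = 65): continuation = 1/1.08·[0.6400·10.8791 + 0.3600·41.0000] = 20.1136; exercise value = 15.0000 ≤ continuation, so V_0 = 20.1136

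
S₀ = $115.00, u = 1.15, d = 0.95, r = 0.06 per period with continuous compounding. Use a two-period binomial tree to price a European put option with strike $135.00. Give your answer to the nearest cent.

Risk-neutral probability p = (e^0.06 − 0.95)/(1.15 − 0.95) = 0.1118/0.2000 = 0.5592
Terminal stock prices: S_uu = 152.1, S_ud = 125.6, S_dd = 103.8
Terminal payoffs (K − S): max(-17.09, 0) = 0, max(9.363, 0) = 9.363, max(31.21, 0) = 31.21
Node u (S = 132.2): V_u = e^(−0.06)·[0.5592·0.0000 + 0.4408·9.3625] = 3.8868
Node d (S = 109.2): V_d = e^(−0.06)·[0.5592·9.3625 + 0.4408·31.2125] = 17.8882
Node 0 (S = 115): V_0 = e^(−0.06)·[0.5592·3.8868 + 0.4408·17.8882] = 9.4731

$9.47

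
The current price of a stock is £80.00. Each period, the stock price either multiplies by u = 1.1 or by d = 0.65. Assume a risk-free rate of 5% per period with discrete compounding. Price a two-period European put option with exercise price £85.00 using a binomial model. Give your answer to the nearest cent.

£5.55

Risk-neutral probability p = (1 + 0.05 − 0.65)/(1.1 − 0.65) = 0.4000/0.4500 = 0.8889
Terminal stock prices: S_uu = 96.8, S_ud = 57.2, S_dd = 33.8
Terminal payoffs (K − S): max(-11.8, 0) = 0, max(27.8, 0) = 27.8, max(51.2, 0) = 51.2
Node u (S = 88): V_u = 1/1.05·[0.8889·0.0000 + 0.1111·27.8000] = 2.9418
Node d (S = 52): V_d = 1/1.05·[0.8889·27.8000 + 0.1111·51.2000] = 28.9524
Node 0 (S = 80): V_0 = 1/1.05·[0.8889·2.9418 + 0.1111·28.9524] = 5.5542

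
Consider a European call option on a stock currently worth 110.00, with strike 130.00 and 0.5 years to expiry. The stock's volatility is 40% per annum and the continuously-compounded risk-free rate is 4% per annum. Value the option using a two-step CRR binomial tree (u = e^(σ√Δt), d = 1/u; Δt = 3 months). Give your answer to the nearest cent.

CRR parameters: u = e^(σ√Δt) = e^(0.4·√0.25) = 1.2214, d = 1/u = 0.8187
Per-period rate: rΔt = 0.04·0.25 = 0.01, so R = e^0.01 = 1.0101
Risk-neutral probability p = (e^0.01 − 0.8187)/(1.2214 − 0.8187) = 0.1913/0.4027 = 0.4751
Terminal stock prices: S_uu = 164.1, S_ud = 110, S_dd = 73.74
Terminal payoffs (S − K): max(34.1, 0) = 34.1, max(-20, 0) = 0, max(-56.26, 0) = 0
Node u (S = 134.4): V_u = e^(−0.01)·[0.4751·34.1007 + 0.5249·0.0000] = 16.0409
Node d (S = 90.06): V_d = e^(−0.01)·[0.4751·0.0000 + 0.5249·0.0000] = 0.0000
Node 0 (S = 110): V_0 = e^(−0.01)·[0.4751·16.0409 + 0.5249·0.0000] = 7.5456

7.55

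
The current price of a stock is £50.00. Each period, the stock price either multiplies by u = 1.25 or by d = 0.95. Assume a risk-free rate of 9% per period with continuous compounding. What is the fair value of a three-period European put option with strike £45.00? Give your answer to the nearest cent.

£0.23

Risk-neutral probability p = (e^0.09 − 0.95)/(1.25 − 0.95) = 0.1442/0.3000 = 0.4806
Terminal stock prices: S_uuu = 97.66, S_uud = 74.22, S_udd = 56.41, S_ddd = 42.87
Terminal payoffs (K − S): max(-52.66, 0) = 0, max(-29.22, 0) = 0, max(-11.41, 0) = 0, max(2.131, 0) = 2.131
Node uu (S = 78.12): V_uu = e^(−0.09)·[0.4806·0.0000 + 0.5194·0.0000] = 0.0000
Node ud (S = 59.38): V_ud = e^(−0.09)·[0.4806·0.0000 + 0.5194·0.0000] = 0.0000
Node dd (S = 45.12): V_dd = e^(−0.09)·[0.4806·0.0000 + 0.5194·2.1313] = 1.0117
Node u (S = 62.5): V_u = e^(−0.09)·[0.4806·0.0000 + 0.5194·0.0000] = 0.0000
Node d (S = 47.5): V_d = e^(−0.09)·[0.4806·0.0000 + 0.5194·1.0117] = 0.4803
Node 0 (S = 50): V_0 = e^(−0.09)·[0.4806·0.0000 + 0.5194·0.4803] = 0.2280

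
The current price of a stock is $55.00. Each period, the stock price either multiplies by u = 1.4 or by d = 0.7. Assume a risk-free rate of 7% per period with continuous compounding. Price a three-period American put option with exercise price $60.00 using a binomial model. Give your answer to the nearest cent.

$11.48

Risk-neutral probability p = (e^0.07 − 0.7)/(1.4 − 0.7) = 0.3725/0.7000 = 0.5322
Terminal stock prices: S_uuu = 150.9, S_uud = 75.46, S_udd = 37.73, S_ddd = 18.86
Terminal payoffs (K − S): max(-90.92, 0) = 0, max(-15.46, 0) = 0, max(22.27, 0) = 22.27, max(41.14, 0) = 41.14
Node uu (S = 107.8): continuation = e^(−0.07)·[0.5322·0.0000 + 0.4678·0.0000] = 0.0000; exercise value = 0.0000 ≤ continuation, so V_uu = 0.0000
Node ud (S = 53.9): continuation = e^(−0.07)·[0.5322·0.0000 + 0.4678·22.2700] = 9.7145; exercise value = 6.1000 ≤ continuation, so V_ud = 9.7145
Node dd (S = 26.95): continuation = e^(−0.07)·[0.5322·22.2700 + 0.4678·41.1350] = 28.9936; exercise value = 33.0500 > continuation, so V_dd = 33.0500 (exercise)
Node u (S = 77): continuation = e^(−0.07)·[0.5322·0.0000 + 0.4678·9.7145] = 4.2376; exercise value = 0.0000 ≤ continuation, so V_u = 4.2376
Node d (S = 38.5): continuation = e^(−0.07)·[0.5322·9.7145 + 0.4678·33.0500] = 19.2371; exercise value = 21.5000 > continuation, so V_d = 21.5000 (exercise)
Node 0 (S = 55): continuation = e^(−0.07)·[0.5322·4.2376 + 0.4678·21.5000] = 11.4813; exercise value = 5.0000 ≤ continuation, so V_0 = 11.4813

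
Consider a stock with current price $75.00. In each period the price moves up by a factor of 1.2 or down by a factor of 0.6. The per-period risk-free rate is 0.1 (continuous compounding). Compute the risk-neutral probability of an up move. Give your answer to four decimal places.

Risk-neutral probability p = (e^0.1 − 0.6)/(1.2 − 0.6) = 0.5052/0.6000 = 0.8420

p = 0.8420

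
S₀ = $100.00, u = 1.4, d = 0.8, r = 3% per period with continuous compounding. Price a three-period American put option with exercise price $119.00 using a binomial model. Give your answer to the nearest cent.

$27.48

Risk-neutral probability p = (e^0.03 − 0.8)/(1.4 − 0.8) = 0.2305/0.6000 = 0.3841
Terminal stock prices: S_uuu = 274.4, S_uud = 156.8, S_udd = 89.6, S_ddd = 51.2
Terminal payoffs (K − S): max(-155.4, 0) = 0, max(-37.8, 0) = 0, max(29.4, 0) = 29.4, max(67.8, 0) = 67.8
Node uu (S = 196): continuation = e^(−0.03)·[0.3841·0.0000 + 0.6159·0.0000] = 0.0000; exercise value = 0.0000 ≤ continuation, so V_uu = 0.0000
Node ud (S = 112): continuation = e^(−0.03)·[0.3841·0.0000 + 0.6159·29.4000] = 17.5726; exercise value = 7.0000 ≤ continuation, so V_ud = 17.5726
Node dd (S = 64): continuation = e^(−0.03)·[0.3841·29.4000 + 0.6159·67.8000] = 51.4830; exercise value = 55.0000 > continuation, so V_dd = 55.0000 (exercise)
Node u (S = 140): continuation = e^(−0.03)·[0.3841·0.0000 + 0.6159·17.5726] = 10.5032; exercise value = 0.0000 ≤ continuation, so V_u = 10.5032
Node d (S = 80): continuation = e^(−0.03)·[0.3841·17.5726 + 0.6159·55.0000] = 39.4238; exercise value = 39.0000 ≤ continuation, so V_d = 39.4238
Node 0 (S = 100): continuation = e^(−0.03)·[0.3841·10.5032 + 0.6159·39.4238] = 27.4788; exercise value = 19.0000 ≤ continuation, so V_0 = 27.4788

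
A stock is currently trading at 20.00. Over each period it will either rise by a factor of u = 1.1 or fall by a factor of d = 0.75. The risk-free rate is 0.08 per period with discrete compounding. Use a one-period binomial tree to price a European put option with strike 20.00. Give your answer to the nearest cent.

0.26

Risk-neutral probability p = (1 + 0.08 − 0.75)/(1.1 − 0.75) = 0.3300/0.3500 = 0.9429
Terminal stock prices: S_u = 22, S_d = 15
Terminal payoffs (K − S): max(-2, 0) = 0, max(5, 0) = 5
Node 0 (S = 20): V_0 = 1/1.08·[0.9429·0.0000 + 0.0571·5.0000] = 0.2646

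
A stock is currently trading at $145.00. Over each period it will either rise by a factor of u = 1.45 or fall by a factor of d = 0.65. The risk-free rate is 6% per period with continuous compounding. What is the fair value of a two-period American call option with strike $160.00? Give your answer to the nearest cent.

Risk-neutral probability p = (e^0.06 − 0.65)/(1.45 − 0.65) = 0.4118/0.8000 = 0.5148
Terminal stock prices: S_uu = 304.9, S_ud = 136.7, S_dd = 61.26
Terminal payoffs (S − K): max(144.9, 0) = 144.9, max(-23.34, 0) = 0, max(-98.74, 0) = 0
Node u (S = 210.2): continuation = e^(−0.06)·[0.5148·144.8625 + 0.4852·0.0000] = 70.2317; exercise value = 50.2500 ≤ continuation, so V_u = 70.2317
Node d (S = 94.25): continuation = e^(−0.06)·[0.5148·0.0000 + 0.4852·0.0000] = 0.0000; exercise value = 0.0000 ≤ continuation, so V_d = 0.0000
Node 0 (S = 145): continuation = e^(−0.06)·[0.5148·70.2317 + 0.4852·0.0000] = 34.0495; exercise value = 0.0000 ≤ continuation, so V_0 = 34.0495

$34.05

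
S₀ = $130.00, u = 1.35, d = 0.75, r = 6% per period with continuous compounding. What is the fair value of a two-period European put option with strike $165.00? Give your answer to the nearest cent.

$33.57

Risk-neutral probability p = (e^0.06 − 0.75)/(1.35 − 0.75) = 0.3118/0.6000 = 0.5197
Terminal stock prices: S_uu = 236.9, S_ud = 131.6, S_dd = 73.12
Terminal payoffs (K − S): max(-71.93, 0) = 0, max(33.38, 0) = 33.38, max(91.88, 0) = 91.88
Node u (S = 175.5): V_u = e^(−0.06)·[0.5197·0.0000 + 0.4803·33.3750] = 15.0956
Node d (S = 97.5): V_d = e^(−0.06)·[0.5197·33.3750 + 0.4803·91.8750] = 57.8911
Node 0 (S = 130): V_0 = e^(−0.06)·[0.5197·15.0956 + 0.4803·57.8911] = 33.5731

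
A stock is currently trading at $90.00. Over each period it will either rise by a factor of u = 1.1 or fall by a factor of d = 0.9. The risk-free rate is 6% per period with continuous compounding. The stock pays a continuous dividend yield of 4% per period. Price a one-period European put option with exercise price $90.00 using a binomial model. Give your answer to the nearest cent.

Per-period risk-free factor R = e^0.06 = 1.0618; dividend-adjusted growth = e^(0.06−0.04) = 1.0202.
Risk-neutral probability p = (1.0202 − 0.9)/(1.1 − 0.9) = 0.1202/0.2000 = 0.6010
Terminal stock prices: S_u = 99, S_d = 81
Terminal payoffs (K − S): max(-9, 0) = 0, max(9, 0) = 9
Node 0 (S = 90): V_0 = e^(−0.06)·[0.6010·0.0000 + 0.3990·9.0000] = 3.3818

$3.38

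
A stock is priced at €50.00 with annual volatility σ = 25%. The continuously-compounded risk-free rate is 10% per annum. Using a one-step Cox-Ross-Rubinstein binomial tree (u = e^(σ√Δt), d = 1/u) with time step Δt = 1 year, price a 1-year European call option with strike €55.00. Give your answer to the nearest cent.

CRR parameters: u = e^(σ√Δt) = e^(0.25·√1) = 1.2840, d = 1/u = 0.7788
Per-period rate: rΔt = 0.1·1 = 0.1, so R = e^0.1 = 1.1052
Risk-neutral probability p = (e^0.1 − 0.7788)/(1.2840 − 0.7788) = 0.3264/0.5052 = 0.6460
Terminal stock prices: S_u = 64.2, S_d = 38.94
Terminal payoffs (S − K): max(9.201, 0) = 9.201, max(-16.06, 0) = 0
Node 0 (S = 50): V_0 = e^(−0.1)·[0.6460·9.2013 + 0.3540·0.0000] = 5.3783

€5.38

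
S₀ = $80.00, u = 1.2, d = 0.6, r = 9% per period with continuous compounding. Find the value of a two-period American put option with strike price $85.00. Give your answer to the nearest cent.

$9.29

Risk-neutral probability p = (e^0.09 − 0.6)/(1.2 − 0.6) = 0.4942/0.6000 = 0.8236
Terminal stock prices: S_uu = 115.2, S_ud = 57.6, S_dd = 28.8
Terminal payoffs (K − S): max(-30.2, 0) = 0, max(27.4, 0) = 27.4, max(56.2, 0) = 56.2
Node u (S = 96): continuation = e^(−0.09)·[0.8236·0.0000 + 0.1764·27.4000] = 4.4168; exercise value = 0.0000 ≤ continuation, so V_u = 4.4168
Node d (S = 48): continuation = e^(−0.09)·[0.8236·27.4000 + 0.1764·56.2000] = 29.6842; exercise value = 37.0000 > continuation, so V_d = 37.0000 (exercise)
Node 0 (S = 80): continuation = e^(−0.09)·[0.8236·4.4168 + 0.1764·37.0000] = 9.2889; exercise value = 5.0000 ≤ continuation, so V_0 = 9.2889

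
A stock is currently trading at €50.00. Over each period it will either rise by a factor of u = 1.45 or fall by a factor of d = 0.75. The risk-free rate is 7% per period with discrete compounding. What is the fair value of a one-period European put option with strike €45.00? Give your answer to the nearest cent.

Risk-neutral probability p = (1 + 0.07 − 0.75)/(1.45 − 0.75) = 0.3200/0.7000 = 0.4571
Terminal stock prices: S_u = 72.5, S_d = 37.5
Terminal payoffs (K − S): max(-27.5, 0) = 0, max(7.5, 0) = 7.5
Node 0 (S = 50): V_0 = 1/1.07·[0.4571·0.0000 + 0.5429·7.5000] = 3.8051

€3.81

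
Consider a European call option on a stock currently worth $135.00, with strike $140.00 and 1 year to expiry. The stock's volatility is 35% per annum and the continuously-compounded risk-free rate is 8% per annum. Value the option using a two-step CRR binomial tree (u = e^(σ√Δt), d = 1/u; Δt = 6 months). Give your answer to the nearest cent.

$20.34

CRR parameters: u = e^(σ√Δt) = e^(0.35·√0.5) = 1.2808, d = 1/u = 0.7808
Per-period rate: rΔt = 0.08·0.5 = 0.04, so R = e^0.04 = 1.0408
Risk-neutral probability p = (e^0.04 − 0.7808)/(1.2808 − 0.7808) = 0.2601/0.5000 = 0.5201
Terminal stock prices: S_uu = 221.5, S_ud = 135, S_dd = 82.29
Terminal payoffs (S − K): max(81.46, 0) = 81.46, max(-5, 0) = 0, max(-57.71, 0) = 0
Node u (S = 172.9): V_u = e^(−0.04)·[0.5201·81.4617 + 0.4799·0.0000] = 40.7035
Node d (S = 105.4): V_d = e^(−0.04)·[0.5201·0.0000 + 0.4799·0.0000] = 0.0000
Node 0 (S = 135): V_0 = e^(−0.04)·[0.5201·40.7035 + 0.4799·0.0000] = 20.3381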